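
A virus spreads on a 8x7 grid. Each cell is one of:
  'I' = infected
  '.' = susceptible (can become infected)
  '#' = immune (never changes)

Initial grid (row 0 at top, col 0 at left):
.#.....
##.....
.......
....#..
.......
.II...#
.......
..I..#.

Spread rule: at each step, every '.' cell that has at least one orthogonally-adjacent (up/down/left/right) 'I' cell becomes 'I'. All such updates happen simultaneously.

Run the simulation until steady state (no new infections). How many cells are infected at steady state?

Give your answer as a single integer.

Answer: 49

Derivation:
Step 0 (initial): 3 infected
Step 1: +8 new -> 11 infected
Step 2: +9 new -> 20 infected
Step 3: +7 new -> 27 infected
Step 4: +5 new -> 32 infected
Step 5: +6 new -> 38 infected
Step 6: +5 new -> 43 infected
Step 7: +3 new -> 46 infected
Step 8: +2 new -> 48 infected
Step 9: +1 new -> 49 infected
Step 10: +0 new -> 49 infected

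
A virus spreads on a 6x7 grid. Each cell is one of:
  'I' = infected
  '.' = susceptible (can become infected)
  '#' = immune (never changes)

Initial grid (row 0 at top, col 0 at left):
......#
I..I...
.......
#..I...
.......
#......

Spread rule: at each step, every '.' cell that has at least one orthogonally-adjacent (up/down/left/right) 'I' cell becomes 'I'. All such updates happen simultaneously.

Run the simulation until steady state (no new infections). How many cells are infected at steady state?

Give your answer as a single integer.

Step 0 (initial): 3 infected
Step 1: +10 new -> 13 infected
Step 2: +12 new -> 25 infected
Step 3: +8 new -> 33 infected
Step 4: +5 new -> 38 infected
Step 5: +1 new -> 39 infected
Step 6: +0 new -> 39 infected

Answer: 39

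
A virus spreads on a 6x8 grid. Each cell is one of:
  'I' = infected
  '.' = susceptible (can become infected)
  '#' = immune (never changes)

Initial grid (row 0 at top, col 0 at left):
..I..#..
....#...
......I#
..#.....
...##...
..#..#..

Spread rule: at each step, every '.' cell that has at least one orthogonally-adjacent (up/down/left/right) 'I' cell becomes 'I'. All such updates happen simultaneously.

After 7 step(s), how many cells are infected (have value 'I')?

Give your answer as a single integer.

Answer: 38

Derivation:
Step 0 (initial): 2 infected
Step 1: +6 new -> 8 infected
Step 2: +12 new -> 20 infected
Step 3: +8 new -> 28 infected
Step 4: +4 new -> 32 infected
Step 5: +2 new -> 34 infected
Step 6: +3 new -> 37 infected
Step 7: +1 new -> 38 infected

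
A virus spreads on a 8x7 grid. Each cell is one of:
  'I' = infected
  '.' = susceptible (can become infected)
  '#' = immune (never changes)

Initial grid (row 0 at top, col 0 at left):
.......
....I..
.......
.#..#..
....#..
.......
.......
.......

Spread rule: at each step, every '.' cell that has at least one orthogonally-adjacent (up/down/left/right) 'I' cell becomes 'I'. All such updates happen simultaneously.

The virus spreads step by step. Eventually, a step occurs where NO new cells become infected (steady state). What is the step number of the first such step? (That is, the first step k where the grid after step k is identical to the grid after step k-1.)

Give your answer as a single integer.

Answer: 11

Derivation:
Step 0 (initial): 1 infected
Step 1: +4 new -> 5 infected
Step 2: +6 new -> 11 infected
Step 3: +7 new -> 18 infected
Step 4: +7 new -> 25 infected
Step 5: +6 new -> 31 infected
Step 6: +7 new -> 38 infected
Step 7: +7 new -> 45 infected
Step 8: +5 new -> 50 infected
Step 9: +2 new -> 52 infected
Step 10: +1 new -> 53 infected
Step 11: +0 new -> 53 infected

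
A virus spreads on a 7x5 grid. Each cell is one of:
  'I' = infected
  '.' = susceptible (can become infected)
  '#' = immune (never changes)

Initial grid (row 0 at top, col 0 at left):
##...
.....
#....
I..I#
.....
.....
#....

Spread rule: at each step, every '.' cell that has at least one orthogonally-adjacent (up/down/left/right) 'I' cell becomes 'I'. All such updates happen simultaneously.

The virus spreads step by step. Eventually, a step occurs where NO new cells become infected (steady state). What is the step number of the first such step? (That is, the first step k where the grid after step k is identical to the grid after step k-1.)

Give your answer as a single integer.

Answer: 5

Derivation:
Step 0 (initial): 2 infected
Step 1: +5 new -> 7 infected
Step 2: +9 new -> 16 infected
Step 3: +8 new -> 24 infected
Step 4: +6 new -> 30 infected
Step 5: +0 new -> 30 infected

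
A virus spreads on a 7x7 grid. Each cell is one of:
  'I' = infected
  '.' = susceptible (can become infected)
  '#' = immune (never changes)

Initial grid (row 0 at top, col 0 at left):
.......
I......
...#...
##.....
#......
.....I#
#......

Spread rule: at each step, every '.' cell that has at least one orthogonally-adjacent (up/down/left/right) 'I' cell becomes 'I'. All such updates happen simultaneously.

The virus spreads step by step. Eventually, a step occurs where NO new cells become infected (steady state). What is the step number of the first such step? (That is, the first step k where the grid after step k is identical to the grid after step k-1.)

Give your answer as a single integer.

Step 0 (initial): 2 infected
Step 1: +6 new -> 8 infected
Step 2: +9 new -> 17 infected
Step 3: +9 new -> 26 infected
Step 4: +10 new -> 36 infected
Step 5: +6 new -> 42 infected
Step 6: +1 new -> 43 infected
Step 7: +0 new -> 43 infected

Answer: 7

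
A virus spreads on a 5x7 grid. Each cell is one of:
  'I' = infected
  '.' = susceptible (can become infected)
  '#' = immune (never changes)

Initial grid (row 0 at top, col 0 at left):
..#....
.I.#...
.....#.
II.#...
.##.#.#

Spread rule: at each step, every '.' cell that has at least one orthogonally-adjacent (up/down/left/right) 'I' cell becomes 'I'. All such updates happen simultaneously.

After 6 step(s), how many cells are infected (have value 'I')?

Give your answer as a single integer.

Step 0 (initial): 3 infected
Step 1: +7 new -> 10 infected
Step 2: +2 new -> 12 infected
Step 3: +1 new -> 13 infected
Step 4: +1 new -> 14 infected
Step 5: +2 new -> 16 infected
Step 6: +3 new -> 19 infected

Answer: 19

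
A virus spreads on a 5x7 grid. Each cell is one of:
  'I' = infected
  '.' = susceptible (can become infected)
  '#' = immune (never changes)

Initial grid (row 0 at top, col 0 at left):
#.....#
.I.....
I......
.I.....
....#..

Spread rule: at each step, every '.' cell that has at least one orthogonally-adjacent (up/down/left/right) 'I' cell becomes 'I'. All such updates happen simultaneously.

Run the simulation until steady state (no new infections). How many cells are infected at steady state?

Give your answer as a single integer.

Answer: 32

Derivation:
Step 0 (initial): 3 infected
Step 1: +7 new -> 10 infected
Step 2: +6 new -> 16 infected
Step 3: +5 new -> 21 infected
Step 4: +4 new -> 25 infected
Step 5: +5 new -> 30 infected
Step 6: +2 new -> 32 infected
Step 7: +0 new -> 32 infected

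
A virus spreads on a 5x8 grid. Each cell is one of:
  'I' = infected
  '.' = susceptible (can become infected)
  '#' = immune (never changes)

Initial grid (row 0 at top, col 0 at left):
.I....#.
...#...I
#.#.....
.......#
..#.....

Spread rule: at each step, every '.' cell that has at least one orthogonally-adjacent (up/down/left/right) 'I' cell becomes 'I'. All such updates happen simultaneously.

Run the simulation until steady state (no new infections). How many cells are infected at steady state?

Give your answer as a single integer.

Answer: 34

Derivation:
Step 0 (initial): 2 infected
Step 1: +6 new -> 8 infected
Step 2: +6 new -> 14 infected
Step 3: +6 new -> 20 infected
Step 4: +6 new -> 26 infected
Step 5: +6 new -> 32 infected
Step 6: +2 new -> 34 infected
Step 7: +0 new -> 34 infected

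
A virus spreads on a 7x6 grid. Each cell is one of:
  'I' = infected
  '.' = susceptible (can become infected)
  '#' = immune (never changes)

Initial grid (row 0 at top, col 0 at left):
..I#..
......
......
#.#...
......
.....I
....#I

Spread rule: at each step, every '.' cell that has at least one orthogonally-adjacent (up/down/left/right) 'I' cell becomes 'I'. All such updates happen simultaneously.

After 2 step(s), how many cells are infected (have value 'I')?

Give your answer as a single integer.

Answer: 14

Derivation:
Step 0 (initial): 3 infected
Step 1: +4 new -> 7 infected
Step 2: +7 new -> 14 infected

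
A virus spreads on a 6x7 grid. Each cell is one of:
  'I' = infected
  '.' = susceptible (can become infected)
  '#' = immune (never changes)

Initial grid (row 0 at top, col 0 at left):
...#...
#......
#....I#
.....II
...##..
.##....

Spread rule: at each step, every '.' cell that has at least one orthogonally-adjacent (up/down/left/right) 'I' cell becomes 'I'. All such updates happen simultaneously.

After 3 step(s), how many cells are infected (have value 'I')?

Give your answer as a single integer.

Answer: 21

Derivation:
Step 0 (initial): 3 infected
Step 1: +5 new -> 8 infected
Step 2: +7 new -> 15 infected
Step 3: +6 new -> 21 infected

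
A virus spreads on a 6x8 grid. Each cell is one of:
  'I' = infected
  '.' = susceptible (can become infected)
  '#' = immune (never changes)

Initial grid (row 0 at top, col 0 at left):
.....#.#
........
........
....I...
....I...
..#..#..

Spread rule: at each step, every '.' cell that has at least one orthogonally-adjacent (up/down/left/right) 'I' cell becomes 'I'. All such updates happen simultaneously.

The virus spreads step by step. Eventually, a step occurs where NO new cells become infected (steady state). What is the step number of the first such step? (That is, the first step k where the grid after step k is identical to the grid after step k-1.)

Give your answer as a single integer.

Answer: 8

Derivation:
Step 0 (initial): 2 infected
Step 1: +6 new -> 8 infected
Step 2: +8 new -> 16 infected
Step 3: +10 new -> 26 infected
Step 4: +9 new -> 35 infected
Step 5: +6 new -> 41 infected
Step 6: +2 new -> 43 infected
Step 7: +1 new -> 44 infected
Step 8: +0 new -> 44 infected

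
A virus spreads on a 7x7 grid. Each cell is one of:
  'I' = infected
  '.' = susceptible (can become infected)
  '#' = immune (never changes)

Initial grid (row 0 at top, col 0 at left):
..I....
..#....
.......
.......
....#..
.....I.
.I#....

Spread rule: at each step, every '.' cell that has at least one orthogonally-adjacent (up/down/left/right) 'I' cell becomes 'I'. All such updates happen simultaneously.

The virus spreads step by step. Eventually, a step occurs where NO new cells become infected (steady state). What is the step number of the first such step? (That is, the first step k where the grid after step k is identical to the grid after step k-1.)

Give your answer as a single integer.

Step 0 (initial): 3 infected
Step 1: +8 new -> 11 infected
Step 2: +12 new -> 23 infected
Step 3: +13 new -> 36 infected
Step 4: +9 new -> 45 infected
Step 5: +1 new -> 46 infected
Step 6: +0 new -> 46 infected

Answer: 6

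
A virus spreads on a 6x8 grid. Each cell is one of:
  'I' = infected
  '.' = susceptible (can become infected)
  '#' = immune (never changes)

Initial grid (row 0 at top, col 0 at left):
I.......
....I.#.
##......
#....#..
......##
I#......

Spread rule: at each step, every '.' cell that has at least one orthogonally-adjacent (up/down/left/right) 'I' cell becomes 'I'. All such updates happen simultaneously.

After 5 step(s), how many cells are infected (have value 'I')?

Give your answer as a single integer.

Step 0 (initial): 3 infected
Step 1: +7 new -> 10 infected
Step 2: +9 new -> 19 infected
Step 3: +7 new -> 26 infected
Step 4: +8 new -> 34 infected
Step 5: +4 new -> 38 infected

Answer: 38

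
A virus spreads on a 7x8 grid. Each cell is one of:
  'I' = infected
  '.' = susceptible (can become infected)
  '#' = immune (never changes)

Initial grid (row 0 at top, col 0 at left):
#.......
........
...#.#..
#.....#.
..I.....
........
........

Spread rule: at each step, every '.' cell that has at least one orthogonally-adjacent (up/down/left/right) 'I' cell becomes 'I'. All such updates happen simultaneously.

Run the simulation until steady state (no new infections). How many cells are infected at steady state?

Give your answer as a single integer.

Step 0 (initial): 1 infected
Step 1: +4 new -> 5 infected
Step 2: +8 new -> 13 infected
Step 3: +8 new -> 21 infected
Step 4: +10 new -> 31 infected
Step 5: +7 new -> 38 infected
Step 6: +5 new -> 43 infected
Step 7: +4 new -> 47 infected
Step 8: +3 new -> 50 infected
Step 9: +1 new -> 51 infected
Step 10: +0 new -> 51 infected

Answer: 51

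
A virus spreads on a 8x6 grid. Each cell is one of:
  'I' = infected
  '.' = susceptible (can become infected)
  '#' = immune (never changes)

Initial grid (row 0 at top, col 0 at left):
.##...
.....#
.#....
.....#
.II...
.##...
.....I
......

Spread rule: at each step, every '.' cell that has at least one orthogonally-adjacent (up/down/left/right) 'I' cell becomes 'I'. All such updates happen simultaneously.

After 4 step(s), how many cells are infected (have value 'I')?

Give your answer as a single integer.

Answer: 34

Derivation:
Step 0 (initial): 3 infected
Step 1: +7 new -> 10 infected
Step 2: +10 new -> 20 infected
Step 3: +7 new -> 27 infected
Step 4: +7 new -> 34 infected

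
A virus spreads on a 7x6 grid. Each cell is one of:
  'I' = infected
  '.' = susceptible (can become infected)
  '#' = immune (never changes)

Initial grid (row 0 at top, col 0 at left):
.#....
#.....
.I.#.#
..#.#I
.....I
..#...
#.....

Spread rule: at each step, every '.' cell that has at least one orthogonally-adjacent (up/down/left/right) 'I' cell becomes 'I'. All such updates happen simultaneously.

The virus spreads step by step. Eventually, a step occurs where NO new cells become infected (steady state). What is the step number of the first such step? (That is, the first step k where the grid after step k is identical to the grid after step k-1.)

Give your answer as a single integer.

Step 0 (initial): 3 infected
Step 1: +6 new -> 9 infected
Step 2: +6 new -> 15 infected
Step 3: +8 new -> 23 infected
Step 4: +5 new -> 28 infected
Step 5: +4 new -> 32 infected
Step 6: +1 new -> 33 infected
Step 7: +0 new -> 33 infected

Answer: 7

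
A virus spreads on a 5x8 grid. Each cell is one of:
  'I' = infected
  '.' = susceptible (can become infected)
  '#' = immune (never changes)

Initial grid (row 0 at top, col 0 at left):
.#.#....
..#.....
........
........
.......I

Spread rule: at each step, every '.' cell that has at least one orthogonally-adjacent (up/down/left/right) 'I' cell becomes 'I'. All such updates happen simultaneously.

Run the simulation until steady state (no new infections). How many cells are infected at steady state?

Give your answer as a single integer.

Answer: 36

Derivation:
Step 0 (initial): 1 infected
Step 1: +2 new -> 3 infected
Step 2: +3 new -> 6 infected
Step 3: +4 new -> 10 infected
Step 4: +5 new -> 15 infected
Step 5: +5 new -> 20 infected
Step 6: +5 new -> 25 infected
Step 7: +5 new -> 30 infected
Step 8: +2 new -> 32 infected
Step 9: +2 new -> 34 infected
Step 10: +1 new -> 35 infected
Step 11: +1 new -> 36 infected
Step 12: +0 new -> 36 infected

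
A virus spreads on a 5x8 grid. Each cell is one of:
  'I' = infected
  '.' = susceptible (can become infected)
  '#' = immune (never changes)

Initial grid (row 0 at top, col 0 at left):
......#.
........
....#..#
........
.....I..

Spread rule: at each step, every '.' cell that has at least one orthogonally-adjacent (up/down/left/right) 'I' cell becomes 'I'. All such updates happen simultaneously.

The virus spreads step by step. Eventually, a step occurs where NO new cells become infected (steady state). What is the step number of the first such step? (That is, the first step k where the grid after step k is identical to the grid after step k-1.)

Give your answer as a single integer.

Step 0 (initial): 1 infected
Step 1: +3 new -> 4 infected
Step 2: +5 new -> 9 infected
Step 3: +5 new -> 14 infected
Step 4: +6 new -> 20 infected
Step 5: +6 new -> 26 infected
Step 6: +5 new -> 31 infected
Step 7: +3 new -> 34 infected
Step 8: +2 new -> 36 infected
Step 9: +1 new -> 37 infected
Step 10: +0 new -> 37 infected

Answer: 10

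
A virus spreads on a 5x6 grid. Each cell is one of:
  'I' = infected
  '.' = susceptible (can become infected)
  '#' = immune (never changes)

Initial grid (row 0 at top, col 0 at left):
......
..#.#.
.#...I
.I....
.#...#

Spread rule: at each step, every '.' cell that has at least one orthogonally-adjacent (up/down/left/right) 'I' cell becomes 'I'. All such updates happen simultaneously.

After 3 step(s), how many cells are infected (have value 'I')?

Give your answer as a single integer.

Step 0 (initial): 2 infected
Step 1: +5 new -> 7 infected
Step 2: +8 new -> 15 infected
Step 3: +5 new -> 20 infected

Answer: 20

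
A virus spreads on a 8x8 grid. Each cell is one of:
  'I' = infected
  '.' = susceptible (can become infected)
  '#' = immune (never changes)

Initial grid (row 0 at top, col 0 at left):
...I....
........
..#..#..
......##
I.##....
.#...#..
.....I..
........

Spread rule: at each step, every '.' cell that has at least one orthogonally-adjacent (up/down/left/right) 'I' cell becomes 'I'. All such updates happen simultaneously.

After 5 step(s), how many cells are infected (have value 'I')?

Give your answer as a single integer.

Step 0 (initial): 3 infected
Step 1: +9 new -> 12 infected
Step 2: +14 new -> 26 infected
Step 3: +18 new -> 44 infected
Step 4: +8 new -> 52 infected
Step 5: +3 new -> 55 infected

Answer: 55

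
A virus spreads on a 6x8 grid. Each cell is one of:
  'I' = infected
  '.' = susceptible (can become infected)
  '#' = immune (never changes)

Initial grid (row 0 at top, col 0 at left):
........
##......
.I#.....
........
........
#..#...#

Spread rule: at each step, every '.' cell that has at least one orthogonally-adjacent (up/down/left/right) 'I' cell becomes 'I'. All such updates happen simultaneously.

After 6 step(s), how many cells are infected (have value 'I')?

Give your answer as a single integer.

Step 0 (initial): 1 infected
Step 1: +2 new -> 3 infected
Step 2: +3 new -> 6 infected
Step 3: +4 new -> 10 infected
Step 4: +4 new -> 14 infected
Step 5: +4 new -> 18 infected
Step 6: +7 new -> 25 infected

Answer: 25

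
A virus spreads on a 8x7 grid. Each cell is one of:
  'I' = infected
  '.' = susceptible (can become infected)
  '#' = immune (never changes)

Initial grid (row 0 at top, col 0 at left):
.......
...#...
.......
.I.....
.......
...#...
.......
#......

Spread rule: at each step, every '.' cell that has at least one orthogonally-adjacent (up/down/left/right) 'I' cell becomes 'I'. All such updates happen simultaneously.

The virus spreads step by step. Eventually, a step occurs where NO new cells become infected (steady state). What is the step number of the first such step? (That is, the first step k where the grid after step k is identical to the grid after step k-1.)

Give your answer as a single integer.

Answer: 10

Derivation:
Step 0 (initial): 1 infected
Step 1: +4 new -> 5 infected
Step 2: +7 new -> 12 infected
Step 3: +9 new -> 21 infected
Step 4: +8 new -> 29 infected
Step 5: +8 new -> 37 infected
Step 6: +7 new -> 44 infected
Step 7: +5 new -> 49 infected
Step 8: +3 new -> 52 infected
Step 9: +1 new -> 53 infected
Step 10: +0 new -> 53 infected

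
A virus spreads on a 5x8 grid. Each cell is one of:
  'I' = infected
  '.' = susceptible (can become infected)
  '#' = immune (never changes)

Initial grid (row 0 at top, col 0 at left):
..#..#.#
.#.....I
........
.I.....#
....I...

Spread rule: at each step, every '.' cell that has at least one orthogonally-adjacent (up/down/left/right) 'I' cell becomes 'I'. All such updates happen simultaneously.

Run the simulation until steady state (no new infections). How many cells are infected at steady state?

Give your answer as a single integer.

Step 0 (initial): 3 infected
Step 1: +9 new -> 12 infected
Step 2: +11 new -> 23 infected
Step 3: +7 new -> 30 infected
Step 4: +3 new -> 33 infected
Step 5: +2 new -> 35 infected
Step 6: +0 new -> 35 infected

Answer: 35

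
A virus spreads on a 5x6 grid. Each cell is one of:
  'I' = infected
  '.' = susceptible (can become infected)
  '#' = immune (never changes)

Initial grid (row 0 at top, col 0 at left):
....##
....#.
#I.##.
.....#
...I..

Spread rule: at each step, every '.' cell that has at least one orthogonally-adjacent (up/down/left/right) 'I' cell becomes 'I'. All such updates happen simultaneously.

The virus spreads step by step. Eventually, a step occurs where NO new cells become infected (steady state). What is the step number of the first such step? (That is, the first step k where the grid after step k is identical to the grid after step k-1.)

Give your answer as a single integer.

Answer: 5

Derivation:
Step 0 (initial): 2 infected
Step 1: +6 new -> 8 infected
Step 2: +8 new -> 16 infected
Step 3: +4 new -> 20 infected
Step 4: +1 new -> 21 infected
Step 5: +0 new -> 21 infected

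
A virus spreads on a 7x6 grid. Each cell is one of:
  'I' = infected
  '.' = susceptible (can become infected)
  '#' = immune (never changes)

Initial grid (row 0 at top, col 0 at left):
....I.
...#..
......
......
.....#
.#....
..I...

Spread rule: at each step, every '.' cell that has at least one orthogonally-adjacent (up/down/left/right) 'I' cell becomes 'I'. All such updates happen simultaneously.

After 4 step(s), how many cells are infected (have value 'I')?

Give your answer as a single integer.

Answer: 35

Derivation:
Step 0 (initial): 2 infected
Step 1: +6 new -> 8 infected
Step 2: +7 new -> 15 infected
Step 3: +11 new -> 26 infected
Step 4: +9 new -> 35 infected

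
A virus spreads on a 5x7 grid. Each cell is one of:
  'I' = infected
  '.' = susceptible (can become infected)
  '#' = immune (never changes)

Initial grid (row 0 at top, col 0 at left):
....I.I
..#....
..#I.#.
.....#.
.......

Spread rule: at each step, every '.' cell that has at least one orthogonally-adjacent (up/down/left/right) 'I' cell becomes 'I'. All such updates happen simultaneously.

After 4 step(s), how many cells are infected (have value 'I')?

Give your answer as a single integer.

Answer: 28

Derivation:
Step 0 (initial): 3 infected
Step 1: +7 new -> 10 infected
Step 2: +6 new -> 16 infected
Step 3: +5 new -> 21 infected
Step 4: +7 new -> 28 infected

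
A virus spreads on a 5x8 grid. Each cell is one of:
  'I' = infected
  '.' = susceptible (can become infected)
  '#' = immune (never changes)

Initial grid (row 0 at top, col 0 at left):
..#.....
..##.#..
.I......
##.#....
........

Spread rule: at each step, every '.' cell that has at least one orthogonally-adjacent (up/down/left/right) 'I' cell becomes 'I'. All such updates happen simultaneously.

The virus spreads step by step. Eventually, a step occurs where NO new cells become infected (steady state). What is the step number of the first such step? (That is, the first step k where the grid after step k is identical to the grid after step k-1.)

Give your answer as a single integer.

Step 0 (initial): 1 infected
Step 1: +3 new -> 4 infected
Step 2: +4 new -> 8 infected
Step 3: +3 new -> 11 infected
Step 4: +5 new -> 16 infected
Step 5: +5 new -> 21 infected
Step 6: +6 new -> 27 infected
Step 7: +4 new -> 31 infected
Step 8: +2 new -> 33 infected
Step 9: +0 new -> 33 infected

Answer: 9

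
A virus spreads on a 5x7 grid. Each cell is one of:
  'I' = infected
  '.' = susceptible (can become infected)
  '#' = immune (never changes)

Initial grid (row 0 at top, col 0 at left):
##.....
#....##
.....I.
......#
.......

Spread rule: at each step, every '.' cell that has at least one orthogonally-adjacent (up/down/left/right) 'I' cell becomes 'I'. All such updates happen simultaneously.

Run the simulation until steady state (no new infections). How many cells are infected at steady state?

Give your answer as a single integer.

Step 0 (initial): 1 infected
Step 1: +3 new -> 4 infected
Step 2: +4 new -> 8 infected
Step 3: +6 new -> 14 infected
Step 4: +6 new -> 20 infected
Step 5: +6 new -> 26 infected
Step 6: +2 new -> 28 infected
Step 7: +1 new -> 29 infected
Step 8: +0 new -> 29 infected

Answer: 29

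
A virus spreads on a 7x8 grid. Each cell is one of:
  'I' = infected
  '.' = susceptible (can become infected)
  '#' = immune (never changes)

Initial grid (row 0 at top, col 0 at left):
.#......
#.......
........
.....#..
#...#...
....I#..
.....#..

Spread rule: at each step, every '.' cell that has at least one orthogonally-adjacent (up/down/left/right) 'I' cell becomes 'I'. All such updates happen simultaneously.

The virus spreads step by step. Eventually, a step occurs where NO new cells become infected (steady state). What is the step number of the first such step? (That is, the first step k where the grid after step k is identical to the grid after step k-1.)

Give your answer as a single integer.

Answer: 13

Derivation:
Step 0 (initial): 1 infected
Step 1: +2 new -> 3 infected
Step 2: +3 new -> 6 infected
Step 3: +4 new -> 10 infected
Step 4: +6 new -> 16 infected
Step 5: +5 new -> 21 infected
Step 6: +6 new -> 27 infected
Step 7: +6 new -> 33 infected
Step 8: +4 new -> 37 infected
Step 9: +4 new -> 41 infected
Step 10: +4 new -> 45 infected
Step 11: +2 new -> 47 infected
Step 12: +1 new -> 48 infected
Step 13: +0 new -> 48 infected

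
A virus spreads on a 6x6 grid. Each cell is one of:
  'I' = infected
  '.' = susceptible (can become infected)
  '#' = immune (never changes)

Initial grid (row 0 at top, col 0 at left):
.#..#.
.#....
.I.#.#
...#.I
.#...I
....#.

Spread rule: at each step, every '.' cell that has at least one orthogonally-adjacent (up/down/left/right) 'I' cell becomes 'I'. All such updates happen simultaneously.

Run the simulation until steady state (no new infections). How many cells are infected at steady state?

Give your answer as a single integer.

Answer: 28

Derivation:
Step 0 (initial): 3 infected
Step 1: +6 new -> 9 infected
Step 2: +6 new -> 15 infected
Step 3: +7 new -> 22 infected
Step 4: +4 new -> 26 infected
Step 5: +2 new -> 28 infected
Step 6: +0 new -> 28 infected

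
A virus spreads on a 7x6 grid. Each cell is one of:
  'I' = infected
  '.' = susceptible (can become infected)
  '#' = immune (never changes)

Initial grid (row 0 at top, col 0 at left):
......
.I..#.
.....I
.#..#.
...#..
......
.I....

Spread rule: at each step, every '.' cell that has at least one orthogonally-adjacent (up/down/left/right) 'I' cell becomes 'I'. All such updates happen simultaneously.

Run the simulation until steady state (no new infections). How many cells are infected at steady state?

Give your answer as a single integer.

Step 0 (initial): 3 infected
Step 1: +10 new -> 13 infected
Step 2: +12 new -> 25 infected
Step 3: +11 new -> 36 infected
Step 4: +2 new -> 38 infected
Step 5: +0 new -> 38 infected

Answer: 38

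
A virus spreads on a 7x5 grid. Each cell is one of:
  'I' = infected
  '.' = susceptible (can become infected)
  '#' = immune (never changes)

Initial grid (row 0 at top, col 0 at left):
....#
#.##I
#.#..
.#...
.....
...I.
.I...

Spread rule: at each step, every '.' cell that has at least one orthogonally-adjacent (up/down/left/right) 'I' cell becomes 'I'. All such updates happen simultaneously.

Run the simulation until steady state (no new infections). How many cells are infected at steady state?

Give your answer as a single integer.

Step 0 (initial): 3 infected
Step 1: +8 new -> 11 infected
Step 2: +8 new -> 19 infected
Step 3: +2 new -> 21 infected
Step 4: +1 new -> 22 infected
Step 5: +0 new -> 22 infected

Answer: 22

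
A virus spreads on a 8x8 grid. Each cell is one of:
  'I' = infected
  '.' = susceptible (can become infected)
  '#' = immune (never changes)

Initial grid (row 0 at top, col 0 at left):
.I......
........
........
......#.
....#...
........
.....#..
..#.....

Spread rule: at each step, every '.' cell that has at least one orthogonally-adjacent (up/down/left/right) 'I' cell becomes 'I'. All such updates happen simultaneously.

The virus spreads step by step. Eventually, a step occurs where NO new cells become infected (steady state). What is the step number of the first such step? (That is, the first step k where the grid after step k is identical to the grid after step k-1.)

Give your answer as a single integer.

Step 0 (initial): 1 infected
Step 1: +3 new -> 4 infected
Step 2: +4 new -> 8 infected
Step 3: +5 new -> 13 infected
Step 4: +6 new -> 19 infected
Step 5: +7 new -> 26 infected
Step 6: +8 new -> 34 infected
Step 7: +7 new -> 41 infected
Step 8: +5 new -> 46 infected
Step 9: +5 new -> 51 infected
Step 10: +3 new -> 54 infected
Step 11: +3 new -> 57 infected
Step 12: +2 new -> 59 infected
Step 13: +1 new -> 60 infected
Step 14: +0 new -> 60 infected

Answer: 14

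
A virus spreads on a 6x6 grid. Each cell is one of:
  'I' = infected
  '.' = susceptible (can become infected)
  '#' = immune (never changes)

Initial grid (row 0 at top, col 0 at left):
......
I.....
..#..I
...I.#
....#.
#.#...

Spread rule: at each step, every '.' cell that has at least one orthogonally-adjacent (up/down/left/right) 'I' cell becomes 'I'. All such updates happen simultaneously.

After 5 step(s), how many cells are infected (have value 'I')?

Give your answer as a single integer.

Step 0 (initial): 3 infected
Step 1: +9 new -> 12 infected
Step 2: +10 new -> 22 infected
Step 3: +6 new -> 28 infected
Step 4: +2 new -> 30 infected
Step 5: +1 new -> 31 infected

Answer: 31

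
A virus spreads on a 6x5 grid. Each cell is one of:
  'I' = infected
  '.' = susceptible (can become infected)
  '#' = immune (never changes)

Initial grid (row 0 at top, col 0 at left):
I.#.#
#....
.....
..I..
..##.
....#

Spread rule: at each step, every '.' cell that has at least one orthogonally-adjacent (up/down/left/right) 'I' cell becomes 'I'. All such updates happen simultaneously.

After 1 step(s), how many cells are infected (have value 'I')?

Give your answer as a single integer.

Answer: 6

Derivation:
Step 0 (initial): 2 infected
Step 1: +4 new -> 6 infected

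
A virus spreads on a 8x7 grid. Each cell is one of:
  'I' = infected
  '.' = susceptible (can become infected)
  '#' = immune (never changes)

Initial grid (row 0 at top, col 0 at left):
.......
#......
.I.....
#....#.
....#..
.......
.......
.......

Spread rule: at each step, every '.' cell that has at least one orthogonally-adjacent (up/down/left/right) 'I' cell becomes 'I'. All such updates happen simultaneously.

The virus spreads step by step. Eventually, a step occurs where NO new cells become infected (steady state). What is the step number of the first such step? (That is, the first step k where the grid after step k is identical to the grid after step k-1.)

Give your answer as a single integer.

Answer: 11

Derivation:
Step 0 (initial): 1 infected
Step 1: +4 new -> 5 infected
Step 2: +5 new -> 10 infected
Step 3: +8 new -> 18 infected
Step 4: +8 new -> 26 infected
Step 5: +7 new -> 33 infected
Step 6: +7 new -> 40 infected
Step 7: +5 new -> 45 infected
Step 8: +4 new -> 49 infected
Step 9: +2 new -> 51 infected
Step 10: +1 new -> 52 infected
Step 11: +0 new -> 52 infected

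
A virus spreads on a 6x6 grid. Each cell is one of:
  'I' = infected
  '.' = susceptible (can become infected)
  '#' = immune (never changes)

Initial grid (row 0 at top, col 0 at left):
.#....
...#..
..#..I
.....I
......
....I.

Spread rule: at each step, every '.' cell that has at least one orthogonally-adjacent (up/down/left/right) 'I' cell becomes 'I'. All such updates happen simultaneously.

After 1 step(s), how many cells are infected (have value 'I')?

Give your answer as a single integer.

Answer: 10

Derivation:
Step 0 (initial): 3 infected
Step 1: +7 new -> 10 infected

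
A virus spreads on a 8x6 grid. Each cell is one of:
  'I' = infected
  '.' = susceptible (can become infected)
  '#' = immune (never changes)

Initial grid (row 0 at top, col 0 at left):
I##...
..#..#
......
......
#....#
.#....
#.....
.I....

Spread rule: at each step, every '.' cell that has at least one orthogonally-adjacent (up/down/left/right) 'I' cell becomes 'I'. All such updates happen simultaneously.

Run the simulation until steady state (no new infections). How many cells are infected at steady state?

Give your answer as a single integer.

Answer: 39

Derivation:
Step 0 (initial): 2 infected
Step 1: +4 new -> 6 infected
Step 2: +4 new -> 10 infected
Step 3: +5 new -> 15 infected
Step 4: +6 new -> 21 infected
Step 5: +6 new -> 27 infected
Step 6: +5 new -> 32 infected
Step 7: +4 new -> 36 infected
Step 8: +2 new -> 38 infected
Step 9: +1 new -> 39 infected
Step 10: +0 new -> 39 infected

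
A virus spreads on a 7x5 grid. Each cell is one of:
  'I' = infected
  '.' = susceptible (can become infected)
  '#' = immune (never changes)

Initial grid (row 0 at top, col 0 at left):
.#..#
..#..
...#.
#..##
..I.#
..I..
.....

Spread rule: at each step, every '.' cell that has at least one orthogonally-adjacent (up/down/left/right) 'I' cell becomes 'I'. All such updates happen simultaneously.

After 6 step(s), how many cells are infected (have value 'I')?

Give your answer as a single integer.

Answer: 22

Derivation:
Step 0 (initial): 2 infected
Step 1: +6 new -> 8 infected
Step 2: +7 new -> 15 infected
Step 3: +3 new -> 18 infected
Step 4: +2 new -> 20 infected
Step 5: +1 new -> 21 infected
Step 6: +1 new -> 22 infected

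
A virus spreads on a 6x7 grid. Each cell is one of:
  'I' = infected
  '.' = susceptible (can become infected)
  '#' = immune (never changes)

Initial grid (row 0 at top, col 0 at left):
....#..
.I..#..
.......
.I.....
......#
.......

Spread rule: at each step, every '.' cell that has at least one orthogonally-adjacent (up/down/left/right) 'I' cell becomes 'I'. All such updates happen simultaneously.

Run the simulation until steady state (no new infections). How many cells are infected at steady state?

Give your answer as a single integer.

Step 0 (initial): 2 infected
Step 1: +7 new -> 9 infected
Step 2: +9 new -> 18 infected
Step 3: +6 new -> 24 infected
Step 4: +4 new -> 28 infected
Step 5: +4 new -> 32 infected
Step 6: +3 new -> 35 infected
Step 7: +3 new -> 38 infected
Step 8: +1 new -> 39 infected
Step 9: +0 new -> 39 infected

Answer: 39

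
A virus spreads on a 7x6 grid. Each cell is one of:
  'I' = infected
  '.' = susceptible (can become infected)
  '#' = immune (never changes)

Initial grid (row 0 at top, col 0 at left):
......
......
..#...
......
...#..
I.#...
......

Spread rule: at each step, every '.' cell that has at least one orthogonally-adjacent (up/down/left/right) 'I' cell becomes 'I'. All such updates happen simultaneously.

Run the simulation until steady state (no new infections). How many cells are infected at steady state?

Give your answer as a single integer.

Step 0 (initial): 1 infected
Step 1: +3 new -> 4 infected
Step 2: +3 new -> 7 infected
Step 3: +4 new -> 11 infected
Step 4: +4 new -> 15 infected
Step 5: +5 new -> 20 infected
Step 6: +6 new -> 26 infected
Step 7: +6 new -> 32 infected
Step 8: +4 new -> 36 infected
Step 9: +2 new -> 38 infected
Step 10: +1 new -> 39 infected
Step 11: +0 new -> 39 infected

Answer: 39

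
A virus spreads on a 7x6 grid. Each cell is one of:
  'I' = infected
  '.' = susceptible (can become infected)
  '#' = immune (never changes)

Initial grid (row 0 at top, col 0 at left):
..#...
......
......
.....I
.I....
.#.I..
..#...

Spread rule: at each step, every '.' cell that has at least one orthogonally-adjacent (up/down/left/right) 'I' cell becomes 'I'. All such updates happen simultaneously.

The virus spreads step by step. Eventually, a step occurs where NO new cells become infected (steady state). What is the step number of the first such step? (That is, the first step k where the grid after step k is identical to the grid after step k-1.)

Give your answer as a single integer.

Answer: 6

Derivation:
Step 0 (initial): 3 infected
Step 1: +10 new -> 13 infected
Step 2: +10 new -> 23 infected
Step 3: +8 new -> 31 infected
Step 4: +6 new -> 37 infected
Step 5: +2 new -> 39 infected
Step 6: +0 new -> 39 infected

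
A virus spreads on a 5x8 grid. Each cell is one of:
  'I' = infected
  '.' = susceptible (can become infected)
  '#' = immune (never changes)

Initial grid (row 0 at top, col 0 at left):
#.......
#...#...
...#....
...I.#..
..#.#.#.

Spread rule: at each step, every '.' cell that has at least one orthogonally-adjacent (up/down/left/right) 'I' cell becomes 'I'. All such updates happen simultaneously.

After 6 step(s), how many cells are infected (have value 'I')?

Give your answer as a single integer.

Step 0 (initial): 1 infected
Step 1: +3 new -> 4 infected
Step 2: +3 new -> 7 infected
Step 3: +5 new -> 12 infected
Step 4: +7 new -> 19 infected
Step 5: +6 new -> 25 infected
Step 6: +4 new -> 29 infected

Answer: 29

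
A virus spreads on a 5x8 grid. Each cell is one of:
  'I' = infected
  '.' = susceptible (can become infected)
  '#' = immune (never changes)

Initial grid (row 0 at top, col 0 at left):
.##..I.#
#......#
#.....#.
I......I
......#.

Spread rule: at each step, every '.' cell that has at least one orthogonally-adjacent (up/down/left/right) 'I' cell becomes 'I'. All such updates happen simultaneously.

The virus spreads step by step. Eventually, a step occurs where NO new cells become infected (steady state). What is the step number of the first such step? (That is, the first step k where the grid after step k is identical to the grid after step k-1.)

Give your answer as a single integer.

Step 0 (initial): 3 infected
Step 1: +8 new -> 11 infected
Step 2: +8 new -> 19 infected
Step 3: +8 new -> 27 infected
Step 4: +4 new -> 31 infected
Step 5: +0 new -> 31 infected

Answer: 5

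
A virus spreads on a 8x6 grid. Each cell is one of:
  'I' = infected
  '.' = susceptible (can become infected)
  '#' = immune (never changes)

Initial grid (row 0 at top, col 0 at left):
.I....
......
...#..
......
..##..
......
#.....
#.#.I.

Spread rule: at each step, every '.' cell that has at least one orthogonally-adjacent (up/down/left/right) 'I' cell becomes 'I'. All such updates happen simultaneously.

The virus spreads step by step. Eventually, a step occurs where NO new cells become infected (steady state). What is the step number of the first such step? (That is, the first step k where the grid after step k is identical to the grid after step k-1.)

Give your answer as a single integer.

Answer: 7

Derivation:
Step 0 (initial): 2 infected
Step 1: +6 new -> 8 infected
Step 2: +7 new -> 15 infected
Step 3: +9 new -> 24 infected
Step 4: +9 new -> 33 infected
Step 5: +7 new -> 40 infected
Step 6: +2 new -> 42 infected
Step 7: +0 new -> 42 infected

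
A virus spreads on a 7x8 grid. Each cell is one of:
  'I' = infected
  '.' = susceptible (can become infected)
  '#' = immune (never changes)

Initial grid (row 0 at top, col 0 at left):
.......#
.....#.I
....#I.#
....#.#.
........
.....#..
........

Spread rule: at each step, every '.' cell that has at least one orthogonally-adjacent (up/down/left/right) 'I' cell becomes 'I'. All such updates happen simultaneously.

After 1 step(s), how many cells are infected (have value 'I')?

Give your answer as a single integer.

Step 0 (initial): 2 infected
Step 1: +3 new -> 5 infected

Answer: 5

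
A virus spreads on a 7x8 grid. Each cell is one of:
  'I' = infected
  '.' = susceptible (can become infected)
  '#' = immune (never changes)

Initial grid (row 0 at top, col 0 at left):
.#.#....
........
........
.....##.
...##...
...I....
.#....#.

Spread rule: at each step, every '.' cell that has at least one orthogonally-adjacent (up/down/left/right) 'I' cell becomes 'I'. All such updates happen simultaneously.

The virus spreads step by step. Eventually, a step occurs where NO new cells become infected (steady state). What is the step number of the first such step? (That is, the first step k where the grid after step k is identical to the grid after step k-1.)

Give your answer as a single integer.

Answer: 11

Derivation:
Step 0 (initial): 1 infected
Step 1: +3 new -> 4 infected
Step 2: +5 new -> 9 infected
Step 3: +6 new -> 15 infected
Step 4: +7 new -> 22 infected
Step 5: +7 new -> 29 infected
Step 6: +6 new -> 35 infected
Step 7: +4 new -> 39 infected
Step 8: +5 new -> 44 infected
Step 9: +3 new -> 47 infected
Step 10: +1 new -> 48 infected
Step 11: +0 new -> 48 infected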